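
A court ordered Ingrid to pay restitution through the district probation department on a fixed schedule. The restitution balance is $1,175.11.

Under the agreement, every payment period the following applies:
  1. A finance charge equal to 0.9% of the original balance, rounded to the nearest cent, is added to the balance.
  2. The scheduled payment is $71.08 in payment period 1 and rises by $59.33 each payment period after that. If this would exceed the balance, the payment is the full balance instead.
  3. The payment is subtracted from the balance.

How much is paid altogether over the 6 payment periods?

# | Opening | Interest | Payment | End bal
1 | $1,175.11 | $10.58 | $71.08 | $1,114.61
2 | $1,114.61 | $10.58 | $130.41 | $994.78
3 | $994.78 | $10.58 | $189.74 | $815.62
4 | $815.62 | $10.58 | $249.07 | $577.13
5 | $577.13 | $10.58 | $308.40 | $279.31
6 | $279.31 | $10.58 | $289.89 | $0.00
Total paid: $1,238.59

$1,238.59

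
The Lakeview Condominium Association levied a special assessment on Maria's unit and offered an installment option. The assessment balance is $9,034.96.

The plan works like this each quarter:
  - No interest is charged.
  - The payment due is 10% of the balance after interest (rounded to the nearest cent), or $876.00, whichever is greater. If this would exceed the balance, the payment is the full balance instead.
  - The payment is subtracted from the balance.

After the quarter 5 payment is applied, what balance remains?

Quarter 1: $9,034.96 − $903.50 → $8,131.46
Quarter 2: $8,131.46 − $876.00 → $7,255.46
Quarter 3: $7,255.46 − $876.00 → $6,379.46
Quarter 4: $6,379.46 − $876.00 → $5,503.46
Quarter 5: $5,503.46 − $876.00 → $4,627.46

$4,627.46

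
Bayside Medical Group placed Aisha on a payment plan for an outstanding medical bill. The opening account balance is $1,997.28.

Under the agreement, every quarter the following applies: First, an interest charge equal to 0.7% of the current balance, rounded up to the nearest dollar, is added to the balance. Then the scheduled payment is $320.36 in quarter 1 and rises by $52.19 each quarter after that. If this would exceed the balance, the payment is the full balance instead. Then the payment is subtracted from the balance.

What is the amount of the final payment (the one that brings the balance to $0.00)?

$449.70

# | Opening | Interest | Payment | End bal
1 | $1,997.28 | $14.00 | $320.36 | $1,690.92
2 | $1,690.92 | $12.00 | $372.55 | $1,330.37
3 | $1,330.37 | $10.00 | $424.74 | $915.63
4 | $915.63 | $7.00 | $476.93 | $445.70
5 | $445.70 | $4.00 | $449.70 | $0.00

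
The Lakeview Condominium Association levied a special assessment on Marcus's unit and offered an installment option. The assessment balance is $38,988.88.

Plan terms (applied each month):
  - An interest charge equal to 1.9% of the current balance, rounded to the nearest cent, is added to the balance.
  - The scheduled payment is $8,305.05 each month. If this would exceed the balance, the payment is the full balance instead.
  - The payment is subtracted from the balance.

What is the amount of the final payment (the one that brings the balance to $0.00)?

Month 1: opening $38,988.88; interest $740.79 → $39,729.67; payment $8,305.05; balance $31,424.62
Month 2: opening $31,424.62; interest $597.07 → $32,021.69; payment $8,305.05; balance $23,716.64
Month 3: opening $23,716.64; interest $450.62 → $24,167.26; payment $8,305.05; balance $15,862.21
Month 4: opening $15,862.21; interest $301.38 → $16,163.59; payment $8,305.05; balance $7,858.54
Month 5: opening $7,858.54; interest $149.31 → $8,007.85; payment $8,007.85; balance $0.00

$8,007.85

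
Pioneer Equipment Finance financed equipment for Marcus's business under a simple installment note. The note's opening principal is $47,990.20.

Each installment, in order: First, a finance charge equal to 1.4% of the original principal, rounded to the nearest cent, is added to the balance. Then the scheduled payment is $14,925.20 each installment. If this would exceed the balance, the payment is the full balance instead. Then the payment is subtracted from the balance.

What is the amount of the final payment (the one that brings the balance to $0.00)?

Installment 1: opening $47,990.20; interest $671.86 → $48,662.06; payment $14,925.20; balance $33,736.86
Installment 2: opening $33,736.86; interest $671.86 → $34,408.72; payment $14,925.20; balance $19,483.52
Installment 3: opening $19,483.52; interest $671.86 → $20,155.38; payment $14,925.20; balance $5,230.18
Installment 4: opening $5,230.18; interest $671.86 → $5,902.04; payment $5,902.04; balance $0.00

$5,902.04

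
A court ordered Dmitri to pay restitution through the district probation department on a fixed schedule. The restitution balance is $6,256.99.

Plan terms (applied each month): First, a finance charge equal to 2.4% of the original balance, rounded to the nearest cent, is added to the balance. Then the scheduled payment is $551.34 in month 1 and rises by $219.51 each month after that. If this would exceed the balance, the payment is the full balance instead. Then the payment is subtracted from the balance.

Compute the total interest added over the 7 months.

$1,051.19

# | Opening | Interest | Payment | End bal
1 | $6,256.99 | $150.17 | $551.34 | $5,855.82
2 | $5,855.82 | $150.17 | $770.85 | $5,235.14
3 | $5,235.14 | $150.17 | $990.36 | $4,394.95
4 | $4,394.95 | $150.17 | $1,209.87 | $3,335.25
5 | $3,335.25 | $150.17 | $1,429.38 | $2,056.04
6 | $2,056.04 | $150.17 | $1,648.89 | $557.32
7 | $557.32 | $150.17 | $707.49 | $0.00
Total interest: $150.17 + $150.17 + $150.17 + $150.17 + $150.17 + $150.17 + $150.17 = $1,051.19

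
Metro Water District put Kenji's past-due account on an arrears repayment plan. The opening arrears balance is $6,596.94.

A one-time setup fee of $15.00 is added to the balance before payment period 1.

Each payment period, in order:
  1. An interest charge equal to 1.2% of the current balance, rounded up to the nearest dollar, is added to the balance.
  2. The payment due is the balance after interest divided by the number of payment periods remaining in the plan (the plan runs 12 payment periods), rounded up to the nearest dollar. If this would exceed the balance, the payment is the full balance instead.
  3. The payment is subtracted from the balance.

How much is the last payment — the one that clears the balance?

$635.94

Payment period 1: $6,611.94 +$80.00 interest = $6,691.94; pay $558.00 → $6,133.94
Payment period 2: $6,133.94 +$74.00 interest = $6,207.94; pay $565.00 → $5,642.94
Payment period 3: $5,642.94 +$68.00 interest = $5,710.94; pay $572.00 → $5,138.94
Payment period 4: $5,138.94 +$62.00 interest = $5,200.94; pay $578.00 → $4,622.94
Payment period 5: $4,622.94 +$56.00 interest = $4,678.94; pay $585.00 → $4,093.94
Payment period 6: $4,093.94 +$50.00 interest = $4,143.94; pay $592.00 → $3,551.94
Payment period 7: $3,551.94 +$43.00 interest = $3,594.94; pay $600.00 → $2,994.94
Payment period 8: $2,994.94 +$36.00 interest = $3,030.94; pay $607.00 → $2,423.94
Payment period 9: $2,423.94 +$30.00 interest = $2,453.94; pay $614.00 → $1,839.94
Payment period 10: $1,839.94 +$23.00 interest = $1,862.94; pay $621.00 → $1,241.94
Payment period 11: $1,241.94 +$15.00 interest = $1,256.94; pay $629.00 → $627.94
Payment period 12: $627.94 +$8.00 interest = $635.94; pay $635.94 → $0.00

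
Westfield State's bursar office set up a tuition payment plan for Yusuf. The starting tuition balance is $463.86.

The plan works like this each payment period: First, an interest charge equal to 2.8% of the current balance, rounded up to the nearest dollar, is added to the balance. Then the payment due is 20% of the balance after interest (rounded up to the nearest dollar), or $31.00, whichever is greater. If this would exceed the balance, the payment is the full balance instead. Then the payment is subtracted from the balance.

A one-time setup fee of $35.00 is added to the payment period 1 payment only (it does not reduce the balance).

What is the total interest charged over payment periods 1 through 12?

$68.00

Payment period 1: opening $463.86; interest $13.00 → $476.86; payment $96.00 (+ $35.00 fee); balance $380.86
Payment period 2: opening $380.86; interest $11.00 → $391.86; payment $79.00; balance $312.86
Payment period 3: opening $312.86; interest $9.00 → $321.86; payment $65.00; balance $256.86
Payment period 4: opening $256.86; interest $8.00 → $264.86; payment $53.00; balance $211.86
Payment period 5: opening $211.86; interest $6.00 → $217.86; payment $44.00; balance $173.86
Payment period 6: opening $173.86; interest $5.00 → $178.86; payment $36.00; balance $142.86
Payment period 7: opening $142.86; interest $5.00 → $147.86; payment $31.00; balance $116.86
Payment period 8: opening $116.86; interest $4.00 → $120.86; payment $31.00; balance $89.86
Payment period 9: opening $89.86; interest $3.00 → $92.86; payment $31.00; balance $61.86
Payment period 10: opening $61.86; interest $2.00 → $63.86; payment $31.00; balance $32.86
Payment period 11: opening $32.86; interest $1.00 → $33.86; payment $31.00; balance $2.86
Payment period 12: opening $2.86; interest $1.00 → $3.86; payment $3.86; balance $0.00
Total interest: $13.00 + $11.00 + $9.00 + $8.00 + $6.00 + $5.00 + $5.00 + $4.00 + $3.00 + $2.00 + $1.00 + $1.00 = $68.00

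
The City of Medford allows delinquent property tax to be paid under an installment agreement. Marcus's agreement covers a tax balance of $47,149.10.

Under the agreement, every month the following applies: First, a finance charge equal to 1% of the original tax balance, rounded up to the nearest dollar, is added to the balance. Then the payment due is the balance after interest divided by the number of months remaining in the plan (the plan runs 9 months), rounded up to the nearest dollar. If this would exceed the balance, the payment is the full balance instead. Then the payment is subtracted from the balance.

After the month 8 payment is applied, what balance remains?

$6,100.10

Month 1: opening $47,149.10; interest $472.00 → $47,621.10; payment $5,292.00; balance $42,329.10
Month 2: opening $42,329.10; interest $472.00 → $42,801.10; payment $5,351.00; balance $37,450.10
Month 3: opening $37,450.10; interest $472.00 → $37,922.10; payment $5,418.00; balance $32,504.10
Month 4: opening $32,504.10; interest $472.00 → $32,976.10; payment $5,497.00; balance $27,479.10
Month 5: opening $27,479.10; interest $472.00 → $27,951.10; payment $5,591.00; balance $22,360.10
Month 6: opening $22,360.10; interest $472.00 → $22,832.10; payment $5,709.00; balance $17,123.10
Month 7: opening $17,123.10; interest $472.00 → $17,595.10; payment $5,866.00; balance $11,729.10
Month 8: opening $11,729.10; interest $472.00 → $12,201.10; payment $6,101.00; balance $6,100.10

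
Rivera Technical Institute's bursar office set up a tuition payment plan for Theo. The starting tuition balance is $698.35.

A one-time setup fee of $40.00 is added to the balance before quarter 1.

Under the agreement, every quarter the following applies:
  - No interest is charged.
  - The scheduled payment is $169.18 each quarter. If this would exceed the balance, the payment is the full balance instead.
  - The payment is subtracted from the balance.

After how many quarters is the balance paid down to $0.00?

# | Opening | Payment | End bal
1 | $738.35 | $169.18 | $569.17
2 | $569.17 | $169.18 | $399.99
3 | $399.99 | $169.18 | $230.81
4 | $230.81 | $169.18 | $61.63
5 | $61.63 | $61.63 | $0.00
Balance reaches $0.00 in quarter 5.

5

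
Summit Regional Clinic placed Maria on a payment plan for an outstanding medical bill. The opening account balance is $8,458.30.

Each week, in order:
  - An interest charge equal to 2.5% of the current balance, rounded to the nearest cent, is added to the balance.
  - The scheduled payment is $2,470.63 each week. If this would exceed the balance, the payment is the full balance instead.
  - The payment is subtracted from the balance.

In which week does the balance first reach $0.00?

4

# | Opening | Interest | Payment | End bal
1 | $8,458.30 | $211.46 | $2,470.63 | $6,199.13
2 | $6,199.13 | $154.98 | $2,470.63 | $3,883.48
3 | $3,883.48 | $97.09 | $2,470.63 | $1,509.94
4 | $1,509.94 | $37.75 | $1,547.69 | $0.00
Balance reaches $0.00 in week 4.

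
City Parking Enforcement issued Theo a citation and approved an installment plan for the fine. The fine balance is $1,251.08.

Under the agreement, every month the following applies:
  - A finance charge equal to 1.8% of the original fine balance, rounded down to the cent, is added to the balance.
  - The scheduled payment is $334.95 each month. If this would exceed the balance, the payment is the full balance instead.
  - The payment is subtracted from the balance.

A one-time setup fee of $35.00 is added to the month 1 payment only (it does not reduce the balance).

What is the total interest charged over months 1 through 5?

Month 1: opening $1,251.08; interest $22.51 → $1,273.59; payment $334.95 (+ $35.00 fee); balance $938.64
Month 2: opening $938.64; interest $22.51 → $961.15; payment $334.95; balance $626.20
Month 3: opening $626.20; interest $22.51 → $648.71; payment $334.95; balance $313.76
Month 4: opening $313.76; interest $22.51 → $336.27; payment $334.95; balance $1.32
Month 5: opening $1.32; interest $22.51 → $23.83; payment $23.83; balance $0.00
Total interest: $22.51 + $22.51 + $22.51 + $22.51 + $22.51 = $112.55

$112.55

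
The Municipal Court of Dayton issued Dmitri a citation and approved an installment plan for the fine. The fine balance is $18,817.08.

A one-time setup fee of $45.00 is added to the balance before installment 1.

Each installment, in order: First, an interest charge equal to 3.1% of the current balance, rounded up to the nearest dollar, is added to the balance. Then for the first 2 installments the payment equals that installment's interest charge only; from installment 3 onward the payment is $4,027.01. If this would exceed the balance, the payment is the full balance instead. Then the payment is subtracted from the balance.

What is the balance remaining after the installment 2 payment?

# | Opening | Interest | Payment | End bal
1 | $18,862.08 | $585.00 | $585.00 | $18,862.08
2 | $18,862.08 | $585.00 | $585.00 | $18,862.08

$18,862.08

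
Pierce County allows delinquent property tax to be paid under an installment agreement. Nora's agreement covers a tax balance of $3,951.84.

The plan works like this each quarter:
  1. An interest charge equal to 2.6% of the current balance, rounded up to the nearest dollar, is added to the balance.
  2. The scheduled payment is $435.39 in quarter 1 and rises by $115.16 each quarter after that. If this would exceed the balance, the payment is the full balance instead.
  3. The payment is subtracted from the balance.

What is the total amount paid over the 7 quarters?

Quarter 1: opening $3,951.84; interest $103.00 → $4,054.84; payment $435.39; balance $3,619.45
Quarter 2: opening $3,619.45; interest $95.00 → $3,714.45; payment $550.55; balance $3,163.90
Quarter 3: opening $3,163.90; interest $83.00 → $3,246.90; payment $665.71; balance $2,581.19
Quarter 4: opening $2,581.19; interest $68.00 → $2,649.19; payment $780.87; balance $1,868.32
Quarter 5: opening $1,868.32; interest $49.00 → $1,917.32; payment $896.03; balance $1,021.29
Quarter 6: opening $1,021.29; interest $27.00 → $1,048.29; payment $1,011.19; balance $37.10
Quarter 7: opening $37.10; interest $1.00 → $38.10; payment $38.10; balance $0.00
Total paid: $4,377.84

$4,377.84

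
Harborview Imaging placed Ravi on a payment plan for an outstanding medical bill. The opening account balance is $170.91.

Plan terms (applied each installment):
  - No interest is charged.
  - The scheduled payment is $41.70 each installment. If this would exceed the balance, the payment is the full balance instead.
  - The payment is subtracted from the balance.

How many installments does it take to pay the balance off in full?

5

# | Opening | Payment | End bal
1 | $170.91 | $41.70 | $129.21
2 | $129.21 | $41.70 | $87.51
3 | $87.51 | $41.70 | $45.81
4 | $45.81 | $41.70 | $4.11
5 | $4.11 | $4.11 | $0.00
Balance reaches $0.00 in installment 5.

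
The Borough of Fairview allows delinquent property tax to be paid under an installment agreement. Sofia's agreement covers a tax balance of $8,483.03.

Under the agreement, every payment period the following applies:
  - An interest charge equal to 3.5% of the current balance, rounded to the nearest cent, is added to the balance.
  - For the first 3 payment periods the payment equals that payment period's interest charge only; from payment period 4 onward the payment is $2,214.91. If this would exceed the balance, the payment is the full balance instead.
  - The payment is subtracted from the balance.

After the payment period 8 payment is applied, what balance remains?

$0.00

Payment period 1: $8,483.03 +$296.91 interest = $8,779.94; pay $296.91 → $8,483.03
Payment period 2: $8,483.03 +$296.91 interest = $8,779.94; pay $296.91 → $8,483.03
Payment period 3: $8,483.03 +$296.91 interest = $8,779.94; pay $296.91 → $8,483.03
Payment period 4: $8,483.03 +$296.91 interest = $8,779.94; pay $2,214.91 → $6,565.03
Payment period 5: $6,565.03 +$229.78 interest = $6,794.81; pay $2,214.91 → $4,579.90
Payment period 6: $4,579.90 +$160.30 interest = $4,740.20; pay $2,214.91 → $2,525.29
Payment period 7: $2,525.29 +$88.39 interest = $2,613.68; pay $2,214.91 → $398.77
Payment period 8: $398.77 +$13.96 interest = $412.73; pay $412.73 → $0.00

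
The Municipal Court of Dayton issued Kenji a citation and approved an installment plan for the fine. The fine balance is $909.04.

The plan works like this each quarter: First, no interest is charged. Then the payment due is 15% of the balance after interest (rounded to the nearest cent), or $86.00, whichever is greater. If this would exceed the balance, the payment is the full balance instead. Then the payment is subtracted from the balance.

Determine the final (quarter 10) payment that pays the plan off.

$42.26

# | Opening | Payment | End bal
1 | $909.04 | $136.36 | $772.68
2 | $772.68 | $115.90 | $656.78
3 | $656.78 | $98.52 | $558.26
4 | $558.26 | $86.00 | $472.26
5 | $472.26 | $86.00 | $386.26
6 | $386.26 | $86.00 | $300.26
7 | $300.26 | $86.00 | $214.26
8 | $214.26 | $86.00 | $128.26
9 | $128.26 | $86.00 | $42.26
10 | $42.26 | $42.26 | $0.00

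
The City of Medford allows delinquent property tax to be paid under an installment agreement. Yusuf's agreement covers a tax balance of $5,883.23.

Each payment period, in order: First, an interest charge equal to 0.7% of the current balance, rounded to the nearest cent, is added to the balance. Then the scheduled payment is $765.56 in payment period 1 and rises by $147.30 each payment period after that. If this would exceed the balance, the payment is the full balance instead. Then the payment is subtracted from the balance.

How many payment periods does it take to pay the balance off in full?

6

Payment period 1: $5,883.23 +$41.18 interest = $5,924.41; pay $765.56 → $5,158.85
Payment period 2: $5,158.85 +$36.11 interest = $5,194.96; pay $912.86 → $4,282.10
Payment period 3: $4,282.10 +$29.97 interest = $4,312.07; pay $1,060.16 → $3,251.91
Payment period 4: $3,251.91 +$22.76 interest = $3,274.67; pay $1,207.46 → $2,067.21
Payment period 5: $2,067.21 +$14.47 interest = $2,081.68; pay $1,354.76 → $726.92
Payment period 6: $726.92 +$5.09 interest = $732.01; pay $732.01 → $0.00
Balance reaches $0.00 in payment period 6.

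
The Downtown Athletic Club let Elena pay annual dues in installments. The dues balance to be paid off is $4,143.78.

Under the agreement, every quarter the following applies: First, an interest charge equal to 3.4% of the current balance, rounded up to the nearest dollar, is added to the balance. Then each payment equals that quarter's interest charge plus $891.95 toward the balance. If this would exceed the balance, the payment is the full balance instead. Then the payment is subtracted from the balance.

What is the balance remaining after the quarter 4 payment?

$575.98

# | Opening | Interest | Payment | End bal
1 | $4,143.78 | $141.00 | $1,032.95 | $3,251.83
2 | $3,251.83 | $111.00 | $1,002.95 | $2,359.88
3 | $2,359.88 | $81.00 | $972.95 | $1,467.93
4 | $1,467.93 | $50.00 | $941.95 | $575.98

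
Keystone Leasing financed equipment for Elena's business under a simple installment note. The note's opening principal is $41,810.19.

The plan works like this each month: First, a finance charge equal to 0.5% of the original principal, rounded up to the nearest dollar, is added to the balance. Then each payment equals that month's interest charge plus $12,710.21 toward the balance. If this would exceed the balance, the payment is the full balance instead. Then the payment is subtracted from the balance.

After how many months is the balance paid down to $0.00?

Month 1: opening $41,810.19; interest $210.00 → $42,020.19; payment $12,920.21; balance $29,099.98
Month 2: opening $29,099.98; interest $210.00 → $29,309.98; payment $12,920.21; balance $16,389.77
Month 3: opening $16,389.77; interest $210.00 → $16,599.77; payment $12,920.21; balance $3,679.56
Month 4: opening $3,679.56; interest $210.00 → $3,889.56; payment $3,889.56; balance $0.00
Balance reaches $0.00 in month 4.

4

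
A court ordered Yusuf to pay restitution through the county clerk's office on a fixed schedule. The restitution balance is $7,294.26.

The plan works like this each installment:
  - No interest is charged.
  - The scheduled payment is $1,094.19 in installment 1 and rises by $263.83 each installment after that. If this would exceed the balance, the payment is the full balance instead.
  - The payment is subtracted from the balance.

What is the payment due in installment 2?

$1,358.02

# | Opening | Payment | End bal
1 | $7,294.26 | $1,094.19 | $6,200.07
2 | $6,200.07 | $1,358.02 | $4,842.05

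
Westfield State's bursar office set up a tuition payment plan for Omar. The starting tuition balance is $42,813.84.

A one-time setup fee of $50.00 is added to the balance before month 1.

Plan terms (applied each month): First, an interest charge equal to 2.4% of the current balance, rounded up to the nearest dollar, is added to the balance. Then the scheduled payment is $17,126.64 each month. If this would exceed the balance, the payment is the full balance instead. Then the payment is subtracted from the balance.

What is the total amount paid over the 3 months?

$44,782.84

Month 1: opening $42,863.84; interest $1,029.00 → $43,892.84; payment $17,126.64; balance $26,766.20
Month 2: opening $26,766.20; interest $643.00 → $27,409.20; payment $17,126.64; balance $10,282.56
Month 3: opening $10,282.56; interest $247.00 → $10,529.56; payment $10,529.56; balance $0.00
Total paid: $44,782.84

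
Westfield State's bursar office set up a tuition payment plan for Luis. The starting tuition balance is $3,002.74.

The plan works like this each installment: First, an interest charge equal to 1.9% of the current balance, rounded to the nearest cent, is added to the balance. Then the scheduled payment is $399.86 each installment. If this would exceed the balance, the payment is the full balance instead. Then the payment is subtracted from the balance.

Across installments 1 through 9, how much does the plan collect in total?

$3,271.04

Installment 1: opening $3,002.74; interest $57.05 → $3,059.79; payment $399.86; balance $2,659.93
Installment 2: opening $2,659.93; interest $50.54 → $2,710.47; payment $399.86; balance $2,310.61
Installment 3: opening $2,310.61; interest $43.90 → $2,354.51; payment $399.86; balance $1,954.65
Installment 4: opening $1,954.65; interest $37.14 → $1,991.79; payment $399.86; balance $1,591.93
Installment 5: opening $1,591.93; interest $30.25 → $1,622.18; payment $399.86; balance $1,222.32
Installment 6: opening $1,222.32; interest $23.22 → $1,245.54; payment $399.86; balance $845.68
Installment 7: opening $845.68; interest $16.07 → $861.75; payment $399.86; balance $461.89
Installment 8: opening $461.89; interest $8.78 → $470.67; payment $399.86; balance $70.81
Installment 9: opening $70.81; interest $1.35 → $72.16; payment $72.16; balance $0.00
Total paid: $3,271.04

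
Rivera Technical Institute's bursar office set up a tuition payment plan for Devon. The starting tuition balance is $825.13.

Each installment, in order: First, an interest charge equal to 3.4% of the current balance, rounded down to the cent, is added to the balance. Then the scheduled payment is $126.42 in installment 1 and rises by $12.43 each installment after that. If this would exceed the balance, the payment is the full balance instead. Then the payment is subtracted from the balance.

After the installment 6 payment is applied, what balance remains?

$0.00

Installment 1: opening $825.13; interest $28.05 → $853.18; payment $126.42; balance $726.76
Installment 2: opening $726.76; interest $24.70 → $751.46; payment $138.85; balance $612.61
Installment 3: opening $612.61; interest $20.82 → $633.43; payment $151.28; balance $482.15
Installment 4: opening $482.15; interest $16.39 → $498.54; payment $163.71; balance $334.83
Installment 5: opening $334.83; interest $11.38 → $346.21; payment $176.14; balance $170.07
Installment 6: opening $170.07; interest $5.78 → $175.85; payment $175.85; balance $0.00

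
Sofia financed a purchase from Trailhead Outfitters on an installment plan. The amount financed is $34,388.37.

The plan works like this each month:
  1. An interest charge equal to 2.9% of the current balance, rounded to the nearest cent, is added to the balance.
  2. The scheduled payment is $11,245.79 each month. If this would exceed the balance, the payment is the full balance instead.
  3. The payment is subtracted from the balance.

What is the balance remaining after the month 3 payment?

# | Opening | Interest | Payment | End bal
1 | $34,388.37 | $997.26 | $11,245.79 | $24,139.84
2 | $24,139.84 | $700.06 | $11,245.79 | $13,594.11
3 | $13,594.11 | $394.23 | $11,245.79 | $2,742.55

$2,742.55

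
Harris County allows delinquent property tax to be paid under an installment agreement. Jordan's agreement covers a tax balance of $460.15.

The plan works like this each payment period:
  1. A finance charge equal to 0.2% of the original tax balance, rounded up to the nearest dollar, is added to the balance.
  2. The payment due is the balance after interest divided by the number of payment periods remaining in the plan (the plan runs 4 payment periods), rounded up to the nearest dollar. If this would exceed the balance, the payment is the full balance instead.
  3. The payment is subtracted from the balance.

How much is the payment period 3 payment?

# | Opening | Interest | Payment | End bal
1 | $460.15 | $1.00 | $116.00 | $345.15
2 | $345.15 | $1.00 | $116.00 | $230.15
3 | $230.15 | $1.00 | $116.00 | $115.15

$116.00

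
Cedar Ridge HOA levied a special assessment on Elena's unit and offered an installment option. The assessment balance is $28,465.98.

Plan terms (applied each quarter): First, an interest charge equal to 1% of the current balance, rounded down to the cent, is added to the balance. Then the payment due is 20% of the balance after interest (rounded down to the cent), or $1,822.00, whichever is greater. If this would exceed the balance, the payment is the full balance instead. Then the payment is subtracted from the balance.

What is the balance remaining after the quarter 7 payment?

$6,178.47

Quarter 1: opening $28,465.98; interest $284.65 → $28,750.63; payment $5,750.12; balance $23,000.51
Quarter 2: opening $23,000.51; interest $230.00 → $23,230.51; payment $4,646.10; balance $18,584.41
Quarter 3: opening $18,584.41; interest $185.84 → $18,770.25; payment $3,754.05; balance $15,016.20
Quarter 4: opening $15,016.20; interest $150.16 → $15,166.36; payment $3,033.27; balance $12,133.09
Quarter 5: opening $12,133.09; interest $121.33 → $12,254.42; payment $2,450.88; balance $9,803.54
Quarter 6: opening $9,803.54; interest $98.03 → $9,901.57; payment $1,980.31; balance $7,921.26
Quarter 7: opening $7,921.26; interest $79.21 → $8,000.47; payment $1,822.00; balance $6,178.47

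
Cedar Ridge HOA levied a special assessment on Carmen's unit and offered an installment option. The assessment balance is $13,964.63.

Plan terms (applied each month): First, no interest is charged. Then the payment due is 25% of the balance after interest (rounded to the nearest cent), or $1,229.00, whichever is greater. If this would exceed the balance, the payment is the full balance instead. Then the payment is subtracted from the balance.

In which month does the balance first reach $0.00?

8

Month 1: opening $13,964.63; payment $3,491.16; balance $10,473.47
Month 2: opening $10,473.47; payment $2,618.37; balance $7,855.10
Month 3: opening $7,855.10; payment $1,963.78; balance $5,891.32
Month 4: opening $5,891.32; payment $1,472.83; balance $4,418.49
Month 5: opening $4,418.49; payment $1,229.00; balance $3,189.49
Month 6: opening $3,189.49; payment $1,229.00; balance $1,960.49
Month 7: opening $1,960.49; payment $1,229.00; balance $731.49
Month 8: opening $731.49; payment $731.49; balance $0.00
Balance reaches $0.00 in month 8.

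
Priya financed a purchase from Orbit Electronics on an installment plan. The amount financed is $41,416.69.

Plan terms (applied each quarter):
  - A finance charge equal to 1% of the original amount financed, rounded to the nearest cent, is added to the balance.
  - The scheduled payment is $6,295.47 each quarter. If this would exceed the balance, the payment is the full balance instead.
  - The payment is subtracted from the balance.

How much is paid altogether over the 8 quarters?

$44,730.05

Quarter 1: opening $41,416.69; interest $414.17 → $41,830.86; payment $6,295.47; balance $35,535.39
Quarter 2: opening $35,535.39; interest $414.17 → $35,949.56; payment $6,295.47; balance $29,654.09
Quarter 3: opening $29,654.09; interest $414.17 → $30,068.26; payment $6,295.47; balance $23,772.79
Quarter 4: opening $23,772.79; interest $414.17 → $24,186.96; payment $6,295.47; balance $17,891.49
Quarter 5: opening $17,891.49; interest $414.17 → $18,305.66; payment $6,295.47; balance $12,010.19
Quarter 6: opening $12,010.19; interest $414.17 → $12,424.36; payment $6,295.47; balance $6,128.89
Quarter 7: opening $6,128.89; interest $414.17 → $6,543.06; payment $6,295.47; balance $247.59
Quarter 8: opening $247.59; interest $414.17 → $661.76; payment $661.76; balance $0.00
Total paid: $44,730.05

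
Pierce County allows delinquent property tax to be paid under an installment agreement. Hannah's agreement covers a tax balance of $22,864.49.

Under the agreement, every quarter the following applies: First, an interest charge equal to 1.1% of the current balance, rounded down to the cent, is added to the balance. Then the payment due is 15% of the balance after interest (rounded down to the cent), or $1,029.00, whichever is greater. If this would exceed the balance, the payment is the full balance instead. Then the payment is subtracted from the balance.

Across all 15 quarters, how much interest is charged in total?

Quarter 1: $22,864.49 +$251.50 interest = $23,115.99; pay $3,467.39 → $19,648.60
Quarter 2: $19,648.60 +$216.13 interest = $19,864.73; pay $2,979.70 → $16,885.03
Quarter 3: $16,885.03 +$185.73 interest = $17,070.76; pay $2,560.61 → $14,510.15
Quarter 4: $14,510.15 +$159.61 interest = $14,669.76; pay $2,200.46 → $12,469.30
Quarter 5: $12,469.30 +$137.16 interest = $12,606.46; pay $1,890.96 → $10,715.50
Quarter 6: $10,715.50 +$117.87 interest = $10,833.37; pay $1,625.00 → $9,208.37
Quarter 7: $9,208.37 +$101.29 interest = $9,309.66; pay $1,396.44 → $7,913.22
Quarter 8: $7,913.22 +$87.04 interest = $8,000.26; pay $1,200.03 → $6,800.23
Quarter 9: $6,800.23 +$74.80 interest = $6,875.03; pay $1,031.25 → $5,843.78
Quarter 10: $5,843.78 +$64.28 interest = $5,908.06; pay $1,029.00 → $4,879.06
Quarter 11: $4,879.06 +$53.66 interest = $4,932.72; pay $1,029.00 → $3,903.72
Quarter 12: $3,903.72 +$42.94 interest = $3,946.66; pay $1,029.00 → $2,917.66
Quarter 13: $2,917.66 +$32.09 interest = $2,949.75; pay $1,029.00 → $1,920.75
Quarter 14: $1,920.75 +$21.12 interest = $1,941.87; pay $1,029.00 → $912.87
Quarter 15: $912.87 +$10.04 interest = $922.91; pay $922.91 → $0.00
Total interest: $251.50 + $216.13 + $185.73 + $159.61 + $137.16 + $117.87 + $101.29 + $87.04 + $74.80 + $64.28 + $53.66 + $42.94 + $32.09 + $21.12 + $10.04 = $1,555.26

$1,555.26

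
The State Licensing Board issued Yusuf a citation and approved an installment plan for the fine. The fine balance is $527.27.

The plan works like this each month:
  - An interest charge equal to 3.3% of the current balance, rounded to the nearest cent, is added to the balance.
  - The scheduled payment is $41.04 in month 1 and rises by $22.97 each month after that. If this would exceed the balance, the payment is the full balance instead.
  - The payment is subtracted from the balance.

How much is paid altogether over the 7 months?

Month 1: $527.27 +$17.40 interest = $544.67; pay $41.04 → $503.63
Month 2: $503.63 +$16.62 interest = $520.25; pay $64.01 → $456.24
Month 3: $456.24 +$15.06 interest = $471.30; pay $86.98 → $384.32
Month 4: $384.32 +$12.68 interest = $397.00; pay $109.95 → $287.05
Month 5: $287.05 +$9.47 interest = $296.52; pay $132.92 → $163.60
Month 6: $163.60 +$5.40 interest = $169.00; pay $155.89 → $13.11
Month 7: $13.11 +$0.43 interest = $13.54; pay $13.54 → $0.00
Total paid: $604.33

$604.33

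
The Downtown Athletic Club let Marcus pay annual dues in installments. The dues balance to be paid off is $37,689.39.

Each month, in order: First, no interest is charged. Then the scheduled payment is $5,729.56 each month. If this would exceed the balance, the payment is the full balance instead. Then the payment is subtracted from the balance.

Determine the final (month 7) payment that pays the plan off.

$3,312.03

Month 1: opening $37,689.39; payment $5,729.56; balance $31,959.83
Month 2: opening $31,959.83; payment $5,729.56; balance $26,230.27
Month 3: opening $26,230.27; payment $5,729.56; balance $20,500.71
Month 4: opening $20,500.71; payment $5,729.56; balance $14,771.15
Month 5: opening $14,771.15; payment $5,729.56; balance $9,041.59
Month 6: opening $9,041.59; payment $5,729.56; balance $3,312.03
Month 7: opening $3,312.03; payment $3,312.03; balance $0.00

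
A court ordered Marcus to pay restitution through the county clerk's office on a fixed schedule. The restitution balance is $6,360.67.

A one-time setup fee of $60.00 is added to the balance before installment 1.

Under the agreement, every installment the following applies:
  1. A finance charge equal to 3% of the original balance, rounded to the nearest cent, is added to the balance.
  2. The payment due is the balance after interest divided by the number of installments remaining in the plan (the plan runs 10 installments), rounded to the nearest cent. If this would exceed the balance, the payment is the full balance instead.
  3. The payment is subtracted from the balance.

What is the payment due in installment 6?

Installment 1: opening $6,420.67; interest $190.82 → $6,611.49; payment $661.15; balance $5,950.34
Installment 2: opening $5,950.34; interest $190.82 → $6,141.16; payment $682.35; balance $5,458.81
Installment 3: opening $5,458.81; interest $190.82 → $5,649.63; payment $706.20; balance $4,943.43
Installment 4: opening $4,943.43; interest $190.82 → $5,134.25; payment $733.46; balance $4,400.79
Installment 5: opening $4,400.79; interest $190.82 → $4,591.61; payment $765.27; balance $3,826.34
Installment 6: opening $3,826.34; interest $190.82 → $4,017.16; payment $803.43; balance $3,213.73

$803.43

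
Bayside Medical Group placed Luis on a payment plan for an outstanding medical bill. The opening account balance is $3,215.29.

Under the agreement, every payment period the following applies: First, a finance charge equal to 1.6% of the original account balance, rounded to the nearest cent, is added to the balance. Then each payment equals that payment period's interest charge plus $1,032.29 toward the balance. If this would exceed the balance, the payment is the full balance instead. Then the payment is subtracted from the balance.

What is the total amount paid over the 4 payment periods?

# | Opening | Interest | Payment | End bal
1 | $3,215.29 | $51.44 | $1,083.73 | $2,183.00
2 | $2,183.00 | $51.44 | $1,083.73 | $1,150.71
3 | $1,150.71 | $51.44 | $1,083.73 | $118.42
4 | $118.42 | $51.44 | $169.86 | $0.00
Total paid: $3,421.05

$3,421.05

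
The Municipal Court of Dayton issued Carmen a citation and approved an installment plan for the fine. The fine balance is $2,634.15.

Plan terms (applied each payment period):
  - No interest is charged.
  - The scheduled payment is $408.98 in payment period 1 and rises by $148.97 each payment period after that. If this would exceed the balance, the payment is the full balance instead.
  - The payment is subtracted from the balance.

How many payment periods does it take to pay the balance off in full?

Payment period 1: $2,634.15 − $408.98 → $2,225.17
Payment period 2: $2,225.17 − $557.95 → $1,667.22
Payment period 3: $1,667.22 − $706.92 → $960.30
Payment period 4: $960.30 − $855.89 → $104.41
Payment period 5: $104.41 − $104.41 → $0.00
Balance reaches $0.00 in payment period 5.

5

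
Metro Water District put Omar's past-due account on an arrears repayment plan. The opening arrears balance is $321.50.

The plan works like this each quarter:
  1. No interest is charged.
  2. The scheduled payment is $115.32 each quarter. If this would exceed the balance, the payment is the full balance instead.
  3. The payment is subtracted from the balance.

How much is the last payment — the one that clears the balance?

Quarter 1: opening $321.50; payment $115.32; balance $206.18
Quarter 2: opening $206.18; payment $115.32; balance $90.86
Quarter 3: opening $90.86; payment $90.86; balance $0.00

$90.86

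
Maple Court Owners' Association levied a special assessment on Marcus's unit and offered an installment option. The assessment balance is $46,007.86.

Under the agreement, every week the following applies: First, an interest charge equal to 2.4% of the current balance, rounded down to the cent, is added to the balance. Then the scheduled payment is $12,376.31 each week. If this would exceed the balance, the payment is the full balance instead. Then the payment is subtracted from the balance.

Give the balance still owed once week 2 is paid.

Week 1: opening $46,007.86; interest $1,104.18 → $47,112.04; payment $12,376.31; balance $34,735.73
Week 2: opening $34,735.73; interest $833.65 → $35,569.38; payment $12,376.31; balance $23,193.07

$23,193.07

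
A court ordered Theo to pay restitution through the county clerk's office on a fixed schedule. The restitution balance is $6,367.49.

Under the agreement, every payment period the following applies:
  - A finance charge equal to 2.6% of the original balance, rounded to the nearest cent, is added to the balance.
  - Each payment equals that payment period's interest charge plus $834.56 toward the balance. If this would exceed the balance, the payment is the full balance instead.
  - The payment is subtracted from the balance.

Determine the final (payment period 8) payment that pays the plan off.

# | Opening | Interest | Payment | End bal
1 | $6,367.49 | $165.55 | $1,000.11 | $5,532.93
2 | $5,532.93 | $165.55 | $1,000.11 | $4,698.37
3 | $4,698.37 | $165.55 | $1,000.11 | $3,863.81
4 | $3,863.81 | $165.55 | $1,000.11 | $3,029.25
5 | $3,029.25 | $165.55 | $1,000.11 | $2,194.69
6 | $2,194.69 | $165.55 | $1,000.11 | $1,360.13
7 | $1,360.13 | $165.55 | $1,000.11 | $525.57
8 | $525.57 | $165.55 | $691.12 | $0.00

$691.12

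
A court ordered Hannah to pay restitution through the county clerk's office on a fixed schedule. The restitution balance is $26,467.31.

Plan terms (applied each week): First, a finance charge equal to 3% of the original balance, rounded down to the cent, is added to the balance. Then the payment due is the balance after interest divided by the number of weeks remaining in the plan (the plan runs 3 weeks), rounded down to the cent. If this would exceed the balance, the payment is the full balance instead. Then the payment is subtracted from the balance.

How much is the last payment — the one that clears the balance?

$10,278.13

Week 1: opening $26,467.31; interest $794.01 → $27,261.32; payment $9,087.10; balance $18,174.22
Week 2: opening $18,174.22; interest $794.01 → $18,968.23; payment $9,484.11; balance $9,484.12
Week 3: opening $9,484.12; interest $794.01 → $10,278.13; payment $10,278.13; balance $0.00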